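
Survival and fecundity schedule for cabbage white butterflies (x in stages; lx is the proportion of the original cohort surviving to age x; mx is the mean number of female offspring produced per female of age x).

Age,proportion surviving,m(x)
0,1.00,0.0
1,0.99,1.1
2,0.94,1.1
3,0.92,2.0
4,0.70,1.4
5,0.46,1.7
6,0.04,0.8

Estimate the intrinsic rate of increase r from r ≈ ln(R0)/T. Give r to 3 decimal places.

R0 = Σ lx·mx = 0 + 1.089 + 1.034 + 1.84 + 0.98 + 0.782 + 0.032 = 5.757
Σ x·lx·mx = 16.699; T = 16.699/5.757 = 2.90064…
r ≈ ln(R0)/T = ln(5.757)/2.90064… = 0.60346… → 0.603

0.603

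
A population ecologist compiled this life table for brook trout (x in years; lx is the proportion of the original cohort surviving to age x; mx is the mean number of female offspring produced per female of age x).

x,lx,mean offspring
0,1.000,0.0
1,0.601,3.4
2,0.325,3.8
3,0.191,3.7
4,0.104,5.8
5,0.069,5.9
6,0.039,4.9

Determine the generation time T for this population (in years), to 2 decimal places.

lx·mx: 0, 2.0434, 1.235, 0.7067, 0.6032, 0.4071, 0.1911 → R0 = 5.1865
x·lx·mx: 0, 2.0434, 2.47, 2.1201, 2.4128, 2.0355, 1.1466 → Σ = 12.2284
T = 12.2284 / 5.1865 = 2.357736… → 2.36

2.36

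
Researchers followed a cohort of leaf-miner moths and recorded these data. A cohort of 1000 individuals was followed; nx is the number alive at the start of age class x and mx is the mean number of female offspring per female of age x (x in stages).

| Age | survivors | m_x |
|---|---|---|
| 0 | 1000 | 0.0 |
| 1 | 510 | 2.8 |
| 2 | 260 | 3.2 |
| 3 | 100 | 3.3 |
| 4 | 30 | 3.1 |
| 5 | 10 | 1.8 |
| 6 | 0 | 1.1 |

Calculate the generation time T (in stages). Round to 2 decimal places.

1.68

lx = nx/n0 = nx/1000: 1, 0.51, 0.26, 0.1, 0.03, 0.01, 0
lx·mx: 0, 1.428, 0.832, 0.33, 0.093, 0.018, 0 → R0 = 2.701
x·lx·mx: 0, 1.428, 1.664, 0.99, 0.372, 0.09, 0 → Σ = 4.544
T = 4.544 / 2.701 = 1.68234… → 1.68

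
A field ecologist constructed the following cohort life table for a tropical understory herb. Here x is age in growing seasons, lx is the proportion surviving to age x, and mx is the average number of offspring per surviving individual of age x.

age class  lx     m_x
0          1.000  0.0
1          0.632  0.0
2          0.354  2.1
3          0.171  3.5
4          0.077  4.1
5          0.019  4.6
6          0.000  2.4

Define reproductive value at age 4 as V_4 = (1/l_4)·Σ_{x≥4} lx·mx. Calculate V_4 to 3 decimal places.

5.235

lx·mx for x ≥ 4: 0.3157, 0.0874, 0 → sum = 0.4031
V_4 = 0.4031 / l_4 = 0.4031 / 0.077 = 5.235065… → 5.235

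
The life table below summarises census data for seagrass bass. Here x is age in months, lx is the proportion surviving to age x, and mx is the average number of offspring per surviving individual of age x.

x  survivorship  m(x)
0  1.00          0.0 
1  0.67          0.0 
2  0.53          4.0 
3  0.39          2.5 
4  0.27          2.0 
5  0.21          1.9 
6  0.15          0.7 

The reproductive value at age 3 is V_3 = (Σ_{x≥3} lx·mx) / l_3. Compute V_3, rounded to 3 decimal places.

5.177

lx·mx for x ≥ 3: 0.975, 0.54, 0.399, 0.105 → sum = 2.019
V_3 = 2.019 / l_3 = 2.019 / 0.39 = 5.176923… → 5.177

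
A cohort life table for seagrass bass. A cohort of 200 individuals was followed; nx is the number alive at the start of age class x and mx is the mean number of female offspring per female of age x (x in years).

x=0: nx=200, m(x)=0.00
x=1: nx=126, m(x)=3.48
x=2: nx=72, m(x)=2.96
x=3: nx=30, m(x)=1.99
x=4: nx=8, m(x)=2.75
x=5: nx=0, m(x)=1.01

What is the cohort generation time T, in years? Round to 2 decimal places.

lx = nx/n0 = nx/200: 1, 0.63, 0.36, 0.15, 0.04, 0
lx·mx: 0, 2.1924, 1.0656, 0.2985, 0.11, 0 → R0 = 3.6665
x·lx·mx: 0, 2.1924, 2.1312, 0.8955, 0.44, 0 → Σ = 5.6591
T = 5.6591 / 3.6665 = 1.543461… → 1.54

1.54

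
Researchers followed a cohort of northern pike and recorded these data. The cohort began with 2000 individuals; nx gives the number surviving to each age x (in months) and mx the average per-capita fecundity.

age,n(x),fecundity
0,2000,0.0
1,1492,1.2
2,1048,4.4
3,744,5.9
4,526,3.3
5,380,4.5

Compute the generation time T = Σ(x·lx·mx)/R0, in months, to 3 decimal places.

2.787

lx = nx/n0 = nx/2000: 1, 0.746, 0.524, 0.372, 0.263, 0.19
lx·mx: 0, 0.8952, 2.3056, 2.1948, 0.8679, 0.855 → R0 = 7.1185
x·lx·mx: 0, 0.8952, 4.6112, 6.5844, 3.4716, 4.275 → Σ = 19.8374
T = 19.8374 / 7.1185 = 2.786739… → 2.787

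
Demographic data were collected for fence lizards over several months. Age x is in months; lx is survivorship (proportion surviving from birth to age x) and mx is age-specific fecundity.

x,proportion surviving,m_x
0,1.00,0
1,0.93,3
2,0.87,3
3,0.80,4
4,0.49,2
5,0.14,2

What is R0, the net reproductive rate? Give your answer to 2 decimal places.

lx·mx by age: 0, 2.79, 2.61, 3.2, 0.98, 0.28
R0 = Σ lx·mx = 9.86 → 9.86

9.86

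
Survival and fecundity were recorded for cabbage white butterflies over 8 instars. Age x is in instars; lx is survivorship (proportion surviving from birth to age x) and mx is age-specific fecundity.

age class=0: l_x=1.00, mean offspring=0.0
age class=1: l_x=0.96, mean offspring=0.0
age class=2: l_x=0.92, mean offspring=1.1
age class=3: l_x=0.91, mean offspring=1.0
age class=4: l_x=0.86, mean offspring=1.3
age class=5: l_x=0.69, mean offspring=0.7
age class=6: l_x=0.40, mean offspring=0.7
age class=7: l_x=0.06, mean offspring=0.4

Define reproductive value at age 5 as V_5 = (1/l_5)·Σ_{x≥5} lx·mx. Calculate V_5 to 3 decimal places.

lx·mx for x ≥ 5: 0.483, 0.28, 0.024 → sum = 0.787
V_5 = 0.787 / l_5 = 0.787 / 0.69 = 1.14058… → 1.141

1.141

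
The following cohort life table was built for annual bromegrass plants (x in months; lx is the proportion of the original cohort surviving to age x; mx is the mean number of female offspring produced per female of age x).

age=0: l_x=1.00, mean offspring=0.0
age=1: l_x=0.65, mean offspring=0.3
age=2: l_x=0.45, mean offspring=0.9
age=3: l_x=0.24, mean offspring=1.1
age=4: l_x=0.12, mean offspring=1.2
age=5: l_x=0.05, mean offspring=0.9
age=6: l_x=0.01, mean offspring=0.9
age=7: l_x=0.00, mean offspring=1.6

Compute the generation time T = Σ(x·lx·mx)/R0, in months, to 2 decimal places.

lx·mx: 0, 0.195, 0.405, 0.264, 0.144, 0.045, 0.009, 0 → R0 = 1.062
x·lx·mx: 0, 0.195, 0.81, 0.792, 0.576, 0.225, 0.054, 0 → Σ = 2.652
T = 2.652 / 1.062 = 2.497175… → 2.50

2.50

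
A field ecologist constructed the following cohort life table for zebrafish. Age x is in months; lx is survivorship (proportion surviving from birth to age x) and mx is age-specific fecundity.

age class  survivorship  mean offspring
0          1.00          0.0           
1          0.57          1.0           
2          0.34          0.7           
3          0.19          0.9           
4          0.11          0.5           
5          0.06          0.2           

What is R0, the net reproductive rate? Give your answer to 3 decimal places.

1.046

lx·mx by age: 0, 0.57, 0.238, 0.171, 0.055, 0.012
R0 = Σ lx·mx = 1.046 → 1.046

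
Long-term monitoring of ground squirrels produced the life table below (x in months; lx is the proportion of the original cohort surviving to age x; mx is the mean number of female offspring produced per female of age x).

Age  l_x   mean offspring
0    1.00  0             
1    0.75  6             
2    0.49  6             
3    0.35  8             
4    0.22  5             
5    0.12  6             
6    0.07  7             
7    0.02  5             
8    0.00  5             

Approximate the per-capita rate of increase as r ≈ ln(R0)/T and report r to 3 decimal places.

R0 = Σ lx·mx = 0 + 4.5 + 2.94 + 2.8 + 1.1 + 0.72 + 0.49 + 0.1 + 0 = 12.65
Σ x·lx·mx = 30.42; T = 30.42/12.65 = 2.40474…
r ≈ ln(R0)/T = ln(12.65)/2.40474… = 1.05527… → 1.055

1.055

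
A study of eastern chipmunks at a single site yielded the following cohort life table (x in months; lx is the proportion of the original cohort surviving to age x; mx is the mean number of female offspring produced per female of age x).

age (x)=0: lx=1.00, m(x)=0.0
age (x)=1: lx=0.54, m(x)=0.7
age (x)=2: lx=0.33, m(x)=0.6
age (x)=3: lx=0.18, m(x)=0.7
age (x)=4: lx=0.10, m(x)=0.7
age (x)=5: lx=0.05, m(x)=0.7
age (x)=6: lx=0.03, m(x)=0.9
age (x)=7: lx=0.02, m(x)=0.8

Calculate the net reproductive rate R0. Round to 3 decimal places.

lx·mx by age: 0, 0.378, 0.198, 0.126, 0.07, 0.035, 0.027, 0.016
R0 = Σ lx·mx = 0.85 → 0.850

0.850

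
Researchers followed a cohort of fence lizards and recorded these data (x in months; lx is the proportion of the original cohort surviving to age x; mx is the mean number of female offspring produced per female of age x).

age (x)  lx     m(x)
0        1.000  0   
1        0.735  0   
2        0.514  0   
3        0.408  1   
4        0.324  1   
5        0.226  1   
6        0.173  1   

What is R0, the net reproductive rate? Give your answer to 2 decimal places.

lx·mx by age: 0, 0, 0, 0.408, 0.324, 0.226, 0.173
R0 = Σ lx·mx = 1.131 → 1.13

1.13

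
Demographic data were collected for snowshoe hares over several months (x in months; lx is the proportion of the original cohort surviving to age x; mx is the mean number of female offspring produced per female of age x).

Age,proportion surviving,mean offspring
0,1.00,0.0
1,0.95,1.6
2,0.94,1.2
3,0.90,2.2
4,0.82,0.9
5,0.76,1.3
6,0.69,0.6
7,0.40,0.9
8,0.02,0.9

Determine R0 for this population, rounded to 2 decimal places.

7.15

lx·mx by age: 0, 1.52, 1.128, 1.98, 0.738, 0.988, 0.414, 0.36, 0.018
R0 = Σ lx·mx = 7.146 → 7.15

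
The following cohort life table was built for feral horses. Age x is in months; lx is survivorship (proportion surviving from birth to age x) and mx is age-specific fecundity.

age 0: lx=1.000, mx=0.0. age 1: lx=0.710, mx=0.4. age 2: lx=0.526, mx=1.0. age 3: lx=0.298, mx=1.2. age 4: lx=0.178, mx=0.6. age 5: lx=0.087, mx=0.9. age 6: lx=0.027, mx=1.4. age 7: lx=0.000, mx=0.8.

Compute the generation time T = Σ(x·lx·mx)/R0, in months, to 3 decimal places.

lx·mx: 0, 0.284, 0.526, 0.3576, 0.1068, 0.0783, 0.0378, 0 → R0 = 1.3905
x·lx·mx: 0, 0.284, 1.052, 1.0728, 0.4272, 0.3915, 0.2268, 0 → Σ = 3.4543
T = 3.4543 / 1.3905 = 2.484214… → 2.484

2.484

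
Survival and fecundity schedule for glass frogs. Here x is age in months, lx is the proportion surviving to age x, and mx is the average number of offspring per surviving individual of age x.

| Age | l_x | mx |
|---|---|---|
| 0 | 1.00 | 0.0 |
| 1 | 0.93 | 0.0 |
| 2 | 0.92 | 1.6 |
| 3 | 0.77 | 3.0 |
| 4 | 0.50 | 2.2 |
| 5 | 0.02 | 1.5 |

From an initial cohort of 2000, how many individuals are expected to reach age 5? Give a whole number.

40

Expected survivors = N0 · l_5 = 2000 × 0.02 = 40 → 40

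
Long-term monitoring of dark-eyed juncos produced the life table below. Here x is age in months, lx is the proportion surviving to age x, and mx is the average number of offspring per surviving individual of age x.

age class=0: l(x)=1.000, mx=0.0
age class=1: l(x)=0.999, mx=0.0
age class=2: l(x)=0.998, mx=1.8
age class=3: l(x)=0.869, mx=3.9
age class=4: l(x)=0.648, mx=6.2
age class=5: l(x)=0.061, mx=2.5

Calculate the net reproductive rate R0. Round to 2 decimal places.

9.36

lx·mx by age: 0, 0, 1.7964, 3.3891, 4.0176, 0.1525
R0 = Σ lx·mx = 9.3556 → 9.36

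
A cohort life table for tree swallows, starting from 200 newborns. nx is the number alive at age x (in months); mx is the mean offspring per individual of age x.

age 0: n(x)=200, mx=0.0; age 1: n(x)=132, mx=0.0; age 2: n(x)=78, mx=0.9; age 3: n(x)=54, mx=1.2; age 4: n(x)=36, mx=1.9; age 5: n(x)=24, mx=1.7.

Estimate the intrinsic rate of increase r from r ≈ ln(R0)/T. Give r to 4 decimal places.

0.0600

lx = nx/n0 = nx/200: 1, 0.66, 0.39, 0.27, 0.18, 0.12
R0 = Σ lx·mx = 0 + 0 + 0.351 + 0.324 + 0.342 + 0.204 = 1.221
Σ x·lx·mx = 4.062; T = 4.062/1.221 = 3.32678…
r ≈ ln(R0)/T = ln(1.221)/3.32678… = 0.060019… → 0.0600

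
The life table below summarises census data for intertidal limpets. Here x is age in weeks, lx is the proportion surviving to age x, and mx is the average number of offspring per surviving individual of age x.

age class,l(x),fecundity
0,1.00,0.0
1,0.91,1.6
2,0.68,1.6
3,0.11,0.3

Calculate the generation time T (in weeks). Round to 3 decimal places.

lx·mx: 0, 1.456, 1.088, 0.033 → R0 = 2.577
x·lx·mx: 0, 1.456, 2.176, 0.099 → Σ = 3.731
T = 3.731 / 2.577 = 1.447808… → 1.448

1.448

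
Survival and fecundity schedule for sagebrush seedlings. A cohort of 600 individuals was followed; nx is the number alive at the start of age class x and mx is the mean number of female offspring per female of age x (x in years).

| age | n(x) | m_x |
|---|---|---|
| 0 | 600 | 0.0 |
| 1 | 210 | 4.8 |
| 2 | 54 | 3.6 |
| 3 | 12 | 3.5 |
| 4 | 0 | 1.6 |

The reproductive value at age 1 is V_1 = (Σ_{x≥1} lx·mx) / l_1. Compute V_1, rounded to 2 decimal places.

lx = nx/n0 = nx/600: 1, 0.35, 0.09, 0.02, 0
lx·mx for x ≥ 1: 1.68, 0.324, 0.07, 0 → sum = 2.074
V_1 = 2.074 / l_1 = 2.074 / 0.35 = 5.925714… → 5.93

5.93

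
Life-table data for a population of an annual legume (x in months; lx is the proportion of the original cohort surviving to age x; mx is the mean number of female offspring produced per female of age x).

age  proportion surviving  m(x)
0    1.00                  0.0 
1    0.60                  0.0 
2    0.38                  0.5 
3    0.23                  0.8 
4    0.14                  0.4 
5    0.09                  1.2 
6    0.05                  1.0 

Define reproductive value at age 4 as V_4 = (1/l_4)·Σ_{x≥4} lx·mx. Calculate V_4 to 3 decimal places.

1.529

lx·mx for x ≥ 4: 0.056, 0.108, 0.05 → sum = 0.214
V_4 = 0.214 / l_4 = 0.214 / 0.14 = 1.528571… → 1.529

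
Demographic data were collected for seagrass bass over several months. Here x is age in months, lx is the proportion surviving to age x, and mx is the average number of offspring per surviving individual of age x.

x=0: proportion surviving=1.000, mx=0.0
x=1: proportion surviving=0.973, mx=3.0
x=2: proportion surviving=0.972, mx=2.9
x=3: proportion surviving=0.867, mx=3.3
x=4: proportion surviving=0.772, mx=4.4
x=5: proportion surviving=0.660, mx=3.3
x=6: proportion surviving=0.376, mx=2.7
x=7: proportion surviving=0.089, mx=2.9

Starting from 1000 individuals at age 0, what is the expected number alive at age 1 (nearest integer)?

Expected survivors = N0 · l_1 = 1000 × 0.973 = 973 → 973

973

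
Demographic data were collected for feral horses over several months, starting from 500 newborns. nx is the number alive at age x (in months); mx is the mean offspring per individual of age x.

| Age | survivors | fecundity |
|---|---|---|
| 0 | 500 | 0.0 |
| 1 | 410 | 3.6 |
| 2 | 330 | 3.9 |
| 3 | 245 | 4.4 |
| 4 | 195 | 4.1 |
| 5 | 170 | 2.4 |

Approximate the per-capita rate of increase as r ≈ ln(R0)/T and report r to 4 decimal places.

lx = nx/n0 = nx/500: 1, 0.82, 0.66, 0.49, 0.39, 0.34
R0 = Σ lx·mx = 0 + 2.952 + 2.574 + 2.156 + 1.599 + 0.816 = 10.097
Σ x·lx·mx = 25.044; T = 25.044/10.097 = 2.48034…
r ≈ ln(R0)/T = ln(10.097)/2.48034… = 0.932226… → 0.9322

0.9322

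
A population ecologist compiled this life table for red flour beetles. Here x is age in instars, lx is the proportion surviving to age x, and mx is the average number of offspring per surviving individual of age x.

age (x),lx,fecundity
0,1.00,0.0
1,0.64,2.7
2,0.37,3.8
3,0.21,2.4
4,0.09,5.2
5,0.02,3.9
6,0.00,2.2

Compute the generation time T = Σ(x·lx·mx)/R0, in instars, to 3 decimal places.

1.987

lx·mx: 0, 1.728, 1.406, 0.504, 0.468, 0.078, 0 → R0 = 4.184
x·lx·mx: 0, 1.728, 2.812, 1.512, 1.872, 0.39, 0 → Σ = 8.314
T = 8.314 / 4.184 = 1.987094… → 1.987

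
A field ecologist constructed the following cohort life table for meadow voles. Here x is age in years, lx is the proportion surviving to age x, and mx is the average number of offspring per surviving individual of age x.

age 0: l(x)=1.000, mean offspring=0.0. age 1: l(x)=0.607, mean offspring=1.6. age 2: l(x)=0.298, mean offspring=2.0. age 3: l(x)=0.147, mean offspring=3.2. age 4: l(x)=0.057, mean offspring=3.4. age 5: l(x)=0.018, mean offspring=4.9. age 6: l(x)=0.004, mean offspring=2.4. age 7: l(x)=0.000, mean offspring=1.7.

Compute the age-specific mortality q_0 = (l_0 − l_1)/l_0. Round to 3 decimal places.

q_0 = (l_0 − l_1) / l_0 = (1 − 0.607) / 1
     = 0.393 / 1 = 0.393 → 0.393

0.393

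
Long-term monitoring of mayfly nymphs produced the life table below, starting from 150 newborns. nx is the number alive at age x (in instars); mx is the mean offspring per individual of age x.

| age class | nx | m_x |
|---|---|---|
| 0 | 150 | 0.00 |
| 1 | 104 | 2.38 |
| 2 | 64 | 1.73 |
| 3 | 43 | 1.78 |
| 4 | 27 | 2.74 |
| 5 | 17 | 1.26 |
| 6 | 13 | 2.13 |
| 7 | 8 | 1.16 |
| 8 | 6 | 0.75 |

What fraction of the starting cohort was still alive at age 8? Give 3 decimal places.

l_8 = n_8/n_0 = 6/150 = 0.04 → 0.040

0.040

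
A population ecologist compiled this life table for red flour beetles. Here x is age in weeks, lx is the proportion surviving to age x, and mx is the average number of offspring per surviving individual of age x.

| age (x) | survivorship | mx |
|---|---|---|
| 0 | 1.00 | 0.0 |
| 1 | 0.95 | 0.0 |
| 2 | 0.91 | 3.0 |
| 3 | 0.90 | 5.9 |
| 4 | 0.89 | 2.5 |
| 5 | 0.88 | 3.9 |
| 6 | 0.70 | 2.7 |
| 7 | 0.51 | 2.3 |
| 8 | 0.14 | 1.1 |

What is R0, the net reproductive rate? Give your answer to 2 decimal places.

lx·mx by age: 0, 0, 2.73, 5.31, 2.225, 3.432, 1.89, 1.173, 0.154
R0 = Σ lx·mx = 16.914 → 16.91

16.91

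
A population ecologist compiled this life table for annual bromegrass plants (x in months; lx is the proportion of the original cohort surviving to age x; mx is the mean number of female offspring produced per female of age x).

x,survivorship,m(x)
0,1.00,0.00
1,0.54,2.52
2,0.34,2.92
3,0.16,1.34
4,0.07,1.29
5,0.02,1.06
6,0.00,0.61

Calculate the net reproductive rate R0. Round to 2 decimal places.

lx·mx by age: 0, 1.3608, 0.9928, 0.2144, 0.0903, 0.0212, 0
R0 = Σ lx·mx = 2.6795 → 2.68

2.68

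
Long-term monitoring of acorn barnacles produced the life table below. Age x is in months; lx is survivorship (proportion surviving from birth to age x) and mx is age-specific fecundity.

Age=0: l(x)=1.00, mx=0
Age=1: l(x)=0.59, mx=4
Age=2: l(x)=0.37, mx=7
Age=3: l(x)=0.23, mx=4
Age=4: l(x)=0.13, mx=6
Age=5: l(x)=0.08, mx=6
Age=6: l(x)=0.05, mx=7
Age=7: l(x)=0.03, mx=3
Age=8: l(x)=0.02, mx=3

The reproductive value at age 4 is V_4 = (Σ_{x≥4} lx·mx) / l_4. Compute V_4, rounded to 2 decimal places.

13.54

lx·mx for x ≥ 4: 0.78, 0.48, 0.35, 0.09, 0.06 → sum = 1.76
V_4 = 1.76 / l_4 = 1.76 / 0.13 = 13.538462… → 13.54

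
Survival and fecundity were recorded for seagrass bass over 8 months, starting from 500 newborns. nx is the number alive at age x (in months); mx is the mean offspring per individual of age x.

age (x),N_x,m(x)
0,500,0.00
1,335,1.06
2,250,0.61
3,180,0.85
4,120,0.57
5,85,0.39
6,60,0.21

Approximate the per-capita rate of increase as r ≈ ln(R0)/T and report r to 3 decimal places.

0.208

lx = nx/n0 = nx/500: 1, 0.67, 0.5, 0.36, 0.24, 0.17, 0.12
R0 = Σ lx·mx = 0 + 0.7102 + 0.305 + 0.306 + 0.1368 + 0.0663 + 0.0252 = 1.5495
Σ x·lx·mx = 3.2681; T = 3.2681/1.5495 = 2.10913…
r ≈ ln(R0)/T = ln(1.5495)/2.10913… = 0.20764… → 0.208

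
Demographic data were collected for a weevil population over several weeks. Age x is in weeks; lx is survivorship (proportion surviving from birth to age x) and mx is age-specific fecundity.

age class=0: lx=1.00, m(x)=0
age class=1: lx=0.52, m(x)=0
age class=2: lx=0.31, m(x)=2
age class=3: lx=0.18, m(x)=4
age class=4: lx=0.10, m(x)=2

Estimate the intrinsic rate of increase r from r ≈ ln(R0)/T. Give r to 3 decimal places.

0.158

R0 = Σ lx·mx = 0 + 0 + 0.62 + 0.72 + 0.2 = 1.54
Σ x·lx·mx = 4.2; T = 4.2/1.54 = 2.72727…
r ≈ ln(R0)/T = ln(1.54)/2.72727… = 0.15832… → 0.158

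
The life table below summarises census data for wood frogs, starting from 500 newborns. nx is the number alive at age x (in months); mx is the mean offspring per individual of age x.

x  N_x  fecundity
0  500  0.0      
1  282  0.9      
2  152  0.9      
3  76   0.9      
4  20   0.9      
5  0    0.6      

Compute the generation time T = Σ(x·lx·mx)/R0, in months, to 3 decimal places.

1.687

lx = nx/n0 = nx/500: 1, 0.564, 0.304, 0.152, 0.04, 0
lx·mx: 0, 0.5076, 0.2736, 0.1368, 0.036, 0 → R0 = 0.954
x·lx·mx: 0, 0.5076, 0.5472, 0.4104, 0.144, 0 → Σ = 1.6092
T = 1.6092 / 0.954 = 1.686792… → 1.687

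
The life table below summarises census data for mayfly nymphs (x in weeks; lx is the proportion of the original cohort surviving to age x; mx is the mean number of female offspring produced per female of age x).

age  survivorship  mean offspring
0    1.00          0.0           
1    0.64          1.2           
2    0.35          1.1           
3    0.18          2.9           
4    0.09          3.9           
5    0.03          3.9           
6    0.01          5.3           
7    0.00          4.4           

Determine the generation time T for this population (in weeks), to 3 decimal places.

lx·mx: 0, 0.768, 0.385, 0.522, 0.351, 0.117, 0.053, 0 → R0 = 2.196
x·lx·mx: 0, 0.768, 0.77, 1.566, 1.404, 0.585, 0.318, 0 → Σ = 5.411
T = 5.411 / 2.196 = 2.464026… → 2.464

2.464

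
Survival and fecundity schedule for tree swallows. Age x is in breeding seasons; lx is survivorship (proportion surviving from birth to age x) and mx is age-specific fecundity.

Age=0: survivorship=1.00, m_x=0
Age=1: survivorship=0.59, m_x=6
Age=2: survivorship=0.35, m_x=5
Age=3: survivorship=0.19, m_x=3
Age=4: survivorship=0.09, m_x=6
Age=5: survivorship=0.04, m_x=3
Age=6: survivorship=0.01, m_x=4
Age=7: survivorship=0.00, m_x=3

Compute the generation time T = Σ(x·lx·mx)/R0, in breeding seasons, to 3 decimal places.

1.791

lx·mx: 0, 3.54, 1.75, 0.57, 0.54, 0.12, 0.04, 0 → R0 = 6.56
x·lx·mx: 0, 3.54, 3.5, 1.71, 2.16, 0.6, 0.24, 0 → Σ = 11.75
T = 11.75 / 6.56 = 1.791159… → 1.791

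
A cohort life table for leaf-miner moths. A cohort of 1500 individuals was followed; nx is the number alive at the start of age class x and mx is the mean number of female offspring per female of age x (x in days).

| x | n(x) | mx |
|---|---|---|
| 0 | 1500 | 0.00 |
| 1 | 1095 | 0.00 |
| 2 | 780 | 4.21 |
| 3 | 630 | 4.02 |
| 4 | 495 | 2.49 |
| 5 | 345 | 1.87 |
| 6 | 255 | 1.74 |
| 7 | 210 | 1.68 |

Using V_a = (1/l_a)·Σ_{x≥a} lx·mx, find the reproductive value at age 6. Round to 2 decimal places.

lx = nx/n0 = nx/1500: 1, 0.73, 0.52, 0.42, 0.33, 0.23, 0.17, 0.14
lx·mx for x ≥ 6: 0.2958, 0.2352 → sum = 0.531
V_6 = 0.531 / l_6 = 0.531 / 0.17 = 3.123529… → 3.12

3.12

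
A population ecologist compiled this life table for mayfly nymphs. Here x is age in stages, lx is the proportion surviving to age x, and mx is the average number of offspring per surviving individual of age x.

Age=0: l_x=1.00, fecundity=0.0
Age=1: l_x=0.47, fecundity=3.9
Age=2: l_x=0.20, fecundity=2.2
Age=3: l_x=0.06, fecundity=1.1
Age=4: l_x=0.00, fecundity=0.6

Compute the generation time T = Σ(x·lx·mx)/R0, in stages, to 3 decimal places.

1.245

lx·mx: 0, 1.833, 0.44, 0.066, 0 → R0 = 2.339
x·lx·mx: 0, 1.833, 0.88, 0.198, 0 → Σ = 2.911
T = 2.911 / 2.339 = 1.244549… → 1.245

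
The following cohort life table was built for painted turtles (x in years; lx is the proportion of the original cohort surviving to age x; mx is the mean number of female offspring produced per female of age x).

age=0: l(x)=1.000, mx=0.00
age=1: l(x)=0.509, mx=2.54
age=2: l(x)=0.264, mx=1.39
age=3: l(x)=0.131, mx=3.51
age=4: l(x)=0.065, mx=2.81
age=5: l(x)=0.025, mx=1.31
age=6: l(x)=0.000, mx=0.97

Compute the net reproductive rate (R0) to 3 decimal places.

lx·mx by age: 0, 1.29286, 0.36696, 0.45981, 0.18265, 0.03275, 0
R0 = Σ lx·mx = 2.33503 → 2.335

2.335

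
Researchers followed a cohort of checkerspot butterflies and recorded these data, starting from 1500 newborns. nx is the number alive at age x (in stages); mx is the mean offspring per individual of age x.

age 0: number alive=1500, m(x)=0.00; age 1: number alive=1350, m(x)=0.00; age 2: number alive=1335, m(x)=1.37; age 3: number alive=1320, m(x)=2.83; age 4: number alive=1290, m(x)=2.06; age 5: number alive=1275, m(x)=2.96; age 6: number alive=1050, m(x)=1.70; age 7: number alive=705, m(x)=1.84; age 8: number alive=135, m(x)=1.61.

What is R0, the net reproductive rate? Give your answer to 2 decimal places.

lx = nx/n0 = nx/1500: 1, 0.9, 0.89, 0.88, 0.86, 0.85, 0.7, 0.47, 0.09
lx·mx by age: 0, 0, 1.2193, 2.4904, 1.7716, 2.516, 1.19, 0.8648, 0.1449
R0 = Σ lx·mx = 10.197 → 10.20

10.20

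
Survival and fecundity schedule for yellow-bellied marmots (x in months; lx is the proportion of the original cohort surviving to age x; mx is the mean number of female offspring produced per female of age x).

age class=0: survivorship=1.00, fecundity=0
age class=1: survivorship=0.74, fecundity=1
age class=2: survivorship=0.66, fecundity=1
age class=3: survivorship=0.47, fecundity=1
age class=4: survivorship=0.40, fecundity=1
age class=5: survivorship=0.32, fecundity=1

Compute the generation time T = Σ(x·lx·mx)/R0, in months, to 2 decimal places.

2.58

lx·mx: 0, 0.74, 0.66, 0.47, 0.4, 0.32 → R0 = 2.59
x·lx·mx: 0, 0.74, 1.32, 1.41, 1.6, 1.6 → Σ = 6.67
T = 6.67 / 2.59 = 2.57529… → 2.58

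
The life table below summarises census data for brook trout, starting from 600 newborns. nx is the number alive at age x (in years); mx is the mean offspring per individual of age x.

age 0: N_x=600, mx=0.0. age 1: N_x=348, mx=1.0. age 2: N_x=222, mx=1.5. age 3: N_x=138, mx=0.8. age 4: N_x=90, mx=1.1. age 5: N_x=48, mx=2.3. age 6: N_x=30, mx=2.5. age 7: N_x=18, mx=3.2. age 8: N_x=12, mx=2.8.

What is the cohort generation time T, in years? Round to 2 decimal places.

2.93

lx = nx/n0 = nx/600: 1, 0.58, 0.37, 0.23, 0.15, 0.08, 0.05, 0.03, 0.02
lx·mx: 0, 0.58, 0.555, 0.184, 0.165, 0.184, 0.125, 0.096, 0.056 → R0 = 1.945
x·lx·mx: 0, 0.58, 1.11, 0.552, 0.66, 0.92, 0.75, 0.672, 0.448 → Σ = 5.692
T = 5.692 / 1.945 = 2.926478… → 2.93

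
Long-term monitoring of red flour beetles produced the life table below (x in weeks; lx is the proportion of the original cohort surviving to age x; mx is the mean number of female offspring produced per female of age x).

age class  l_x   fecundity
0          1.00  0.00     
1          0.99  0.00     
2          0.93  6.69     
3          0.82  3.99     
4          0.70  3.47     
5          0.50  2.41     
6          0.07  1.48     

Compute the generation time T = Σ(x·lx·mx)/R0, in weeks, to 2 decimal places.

lx·mx: 0, 0, 6.2217, 3.2718, 2.429, 1.205, 0.1036 → R0 = 13.2311
x·lx·mx: 0, 0, 12.4434, 9.8154, 9.716, 6.025, 0.6216 → Σ = 38.6214
T = 38.6214 / 13.2311 = 2.918986… → 2.92

2.92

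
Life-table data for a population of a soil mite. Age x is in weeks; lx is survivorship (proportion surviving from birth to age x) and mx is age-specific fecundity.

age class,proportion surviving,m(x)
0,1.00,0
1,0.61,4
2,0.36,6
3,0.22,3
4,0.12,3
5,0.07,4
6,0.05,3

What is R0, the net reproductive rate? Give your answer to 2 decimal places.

lx·mx by age: 0, 2.44, 2.16, 0.66, 0.36, 0.28, 0.15
R0 = Σ lx·mx = 6.05 → 6.05

6.05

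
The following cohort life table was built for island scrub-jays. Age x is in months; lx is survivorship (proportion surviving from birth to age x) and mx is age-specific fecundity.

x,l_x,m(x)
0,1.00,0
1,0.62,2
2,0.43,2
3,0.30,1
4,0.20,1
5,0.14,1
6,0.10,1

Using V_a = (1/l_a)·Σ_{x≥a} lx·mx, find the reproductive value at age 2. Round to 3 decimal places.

3.721

lx·mx for x ≥ 2: 0.86, 0.3, 0.2, 0.14, 0.1 → sum = 1.6
V_2 = 1.6 / l_2 = 1.6 / 0.43 = 3.72093… → 3.721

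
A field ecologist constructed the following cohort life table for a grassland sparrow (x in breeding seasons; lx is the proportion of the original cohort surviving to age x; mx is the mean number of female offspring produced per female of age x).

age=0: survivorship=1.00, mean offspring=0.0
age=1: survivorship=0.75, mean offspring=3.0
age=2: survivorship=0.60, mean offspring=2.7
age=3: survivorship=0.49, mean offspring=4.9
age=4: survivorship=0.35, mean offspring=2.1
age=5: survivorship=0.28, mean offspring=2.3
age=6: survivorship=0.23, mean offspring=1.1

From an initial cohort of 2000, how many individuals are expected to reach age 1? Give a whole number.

1500

Expected survivors = N0 · l_1 = 2000 × 0.75 = 1500 → 1500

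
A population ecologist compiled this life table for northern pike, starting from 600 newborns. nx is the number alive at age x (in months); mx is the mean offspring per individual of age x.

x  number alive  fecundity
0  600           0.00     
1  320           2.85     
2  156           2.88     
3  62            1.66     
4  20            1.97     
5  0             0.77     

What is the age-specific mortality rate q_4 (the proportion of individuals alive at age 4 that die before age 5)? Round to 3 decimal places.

lx = nx/n0 = nx/600: 1, 0.53333…, 0.26, 0.10333…, 0.03333…, 0
q_4 = (l_4 − l_5) / l_4 = (0.033333… − 0) / 0.033333…
     = 0.033333… / 0.033333… = 1 → 1.000

1.000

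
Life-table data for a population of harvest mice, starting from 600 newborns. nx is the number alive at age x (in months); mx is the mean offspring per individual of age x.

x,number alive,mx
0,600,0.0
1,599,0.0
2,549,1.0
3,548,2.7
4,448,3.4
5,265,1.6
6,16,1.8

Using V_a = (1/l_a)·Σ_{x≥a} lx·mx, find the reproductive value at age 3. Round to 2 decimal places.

6.31

lx = nx/n0 = nx/600: 1, 0.99833…, 0.915, 0.91333…, 0.74667…, 0.44167…, 0.02667…
lx·mx for x ≥ 3: 2.466…, 2.538667…, 0.706667…, 0.048… → sum = 5.759333…
V_3 = 5.759333… / l_3 = 5.759333… / 0.913333… = 6.305839… → 6.31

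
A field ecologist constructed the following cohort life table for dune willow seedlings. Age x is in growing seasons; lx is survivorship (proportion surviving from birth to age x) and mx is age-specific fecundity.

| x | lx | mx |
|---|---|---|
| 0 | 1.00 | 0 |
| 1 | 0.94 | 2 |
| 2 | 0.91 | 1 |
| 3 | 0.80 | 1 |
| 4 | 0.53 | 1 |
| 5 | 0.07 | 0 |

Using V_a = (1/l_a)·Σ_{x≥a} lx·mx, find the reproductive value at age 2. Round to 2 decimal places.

2.46

lx·mx for x ≥ 2: 0.91, 0.8, 0.53, 0 → sum = 2.24
V_2 = 2.24 / l_2 = 2.24 / 0.91 = 2.461538… → 2.46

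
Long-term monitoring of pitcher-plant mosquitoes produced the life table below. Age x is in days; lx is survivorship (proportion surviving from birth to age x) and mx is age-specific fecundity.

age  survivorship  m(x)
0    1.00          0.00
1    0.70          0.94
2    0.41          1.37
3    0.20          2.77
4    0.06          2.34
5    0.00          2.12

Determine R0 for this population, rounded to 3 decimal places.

1.914

lx·mx by age: 0, 0.658, 0.5617, 0.554, 0.1404, 0
R0 = Σ lx·mx = 1.9141 → 1.914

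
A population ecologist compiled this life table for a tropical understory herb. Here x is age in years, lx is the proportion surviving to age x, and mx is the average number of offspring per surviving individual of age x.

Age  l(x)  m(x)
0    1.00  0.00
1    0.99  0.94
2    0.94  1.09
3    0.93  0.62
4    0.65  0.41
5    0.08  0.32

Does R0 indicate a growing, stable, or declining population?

growing

R0 = Σ lx·mx = 0 + 0.9306 + 1.0246 + 0.5766 + 0.2665 + 0.0256 = 2.8239
R0 > 1, so the population is growing.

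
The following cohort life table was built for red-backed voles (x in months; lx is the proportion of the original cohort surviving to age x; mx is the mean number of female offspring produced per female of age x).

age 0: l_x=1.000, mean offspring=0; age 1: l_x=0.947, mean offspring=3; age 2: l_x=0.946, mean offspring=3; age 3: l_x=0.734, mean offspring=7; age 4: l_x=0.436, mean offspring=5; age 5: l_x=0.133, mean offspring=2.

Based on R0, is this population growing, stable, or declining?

R0 = Σ lx·mx = 0 + 2.841 + 2.838 + 5.138 + 2.18 + 0.266 = 13.263
R0 > 1, so the population is growing.

growing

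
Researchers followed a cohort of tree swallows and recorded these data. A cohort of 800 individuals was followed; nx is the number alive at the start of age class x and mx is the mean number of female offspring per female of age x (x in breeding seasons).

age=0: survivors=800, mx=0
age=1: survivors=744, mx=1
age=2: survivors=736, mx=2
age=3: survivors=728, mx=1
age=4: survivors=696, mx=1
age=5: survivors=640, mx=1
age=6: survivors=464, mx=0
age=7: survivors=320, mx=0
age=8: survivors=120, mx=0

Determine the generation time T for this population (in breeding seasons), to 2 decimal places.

2.77

lx = nx/n0 = nx/800: 1, 0.93, 0.92, 0.91, 0.87, 0.8, 0.58, 0.4, 0.15
lx·mx: 0, 0.93, 1.84, 0.91, 0.87, 0.8, 0, 0, 0 → R0 = 5.35
x·lx·mx: 0, 0.93, 3.68, 2.73, 3.48, 4, 0, 0, 0 → Σ = 14.82
T = 14.82 / 5.35 = 2.770093… → 2.77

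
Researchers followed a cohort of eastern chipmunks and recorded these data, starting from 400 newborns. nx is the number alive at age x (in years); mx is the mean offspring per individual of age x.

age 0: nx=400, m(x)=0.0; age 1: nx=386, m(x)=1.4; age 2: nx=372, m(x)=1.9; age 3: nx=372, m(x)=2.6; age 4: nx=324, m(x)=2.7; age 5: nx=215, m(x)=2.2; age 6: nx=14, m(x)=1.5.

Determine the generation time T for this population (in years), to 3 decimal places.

3.027

lx = nx/n0 = nx/400: 1, 0.965, 0.93, 0.93, 0.81, 0.5375, 0.035
lx·mx: 0, 1.351, 1.767, 2.418, 2.187, 1.1825, 0.0525 → R0 = 8.958
x·lx·mx: 0, 1.351, 3.534, 7.254, 8.748, 5.9125, 0.315 → Σ = 27.1145
T = 27.1145 / 8.958 = 3.026848… → 3.027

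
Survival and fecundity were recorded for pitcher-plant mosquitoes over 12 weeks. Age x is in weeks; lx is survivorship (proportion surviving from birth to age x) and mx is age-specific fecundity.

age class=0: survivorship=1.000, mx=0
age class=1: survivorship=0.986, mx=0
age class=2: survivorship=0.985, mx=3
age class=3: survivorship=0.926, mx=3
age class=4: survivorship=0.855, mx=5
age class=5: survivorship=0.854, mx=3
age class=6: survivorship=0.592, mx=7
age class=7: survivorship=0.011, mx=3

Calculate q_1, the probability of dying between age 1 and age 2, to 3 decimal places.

q_1 = (l_1 − l_2) / l_1 = (0.986 − 0.985) / 0.986
     = 0.001 / 0.986 = 0.001014… → 0.001

0.001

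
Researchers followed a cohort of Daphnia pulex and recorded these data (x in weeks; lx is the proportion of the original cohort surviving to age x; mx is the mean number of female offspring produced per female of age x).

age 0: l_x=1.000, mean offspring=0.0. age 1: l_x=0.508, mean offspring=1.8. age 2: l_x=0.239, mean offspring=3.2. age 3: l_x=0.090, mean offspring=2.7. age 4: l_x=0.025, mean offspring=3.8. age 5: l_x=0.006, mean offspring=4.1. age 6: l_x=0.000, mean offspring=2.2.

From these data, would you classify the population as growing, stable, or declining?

growing

R0 = Σ lx·mx = 0 + 0.9144 + 0.7648 + 0.243 + 0.095 + 0.0246 + 0 = 2.0418
R0 > 1, so the population is growing.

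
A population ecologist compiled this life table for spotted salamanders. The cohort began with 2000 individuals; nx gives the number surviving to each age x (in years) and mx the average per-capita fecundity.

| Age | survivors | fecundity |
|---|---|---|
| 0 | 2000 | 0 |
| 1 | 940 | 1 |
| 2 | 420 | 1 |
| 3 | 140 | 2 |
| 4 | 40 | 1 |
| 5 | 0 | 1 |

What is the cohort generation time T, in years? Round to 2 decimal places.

lx = nx/n0 = nx/2000: 1, 0.47, 0.21, 0.07, 0.02, 0
lx·mx: 0, 0.47, 0.21, 0.14, 0.02, 0 → R0 = 0.84
x·lx·mx: 0, 0.47, 0.42, 0.42, 0.08, 0 → Σ = 1.39
T = 1.39 / 0.84 = 1.654762… → 1.65

1.65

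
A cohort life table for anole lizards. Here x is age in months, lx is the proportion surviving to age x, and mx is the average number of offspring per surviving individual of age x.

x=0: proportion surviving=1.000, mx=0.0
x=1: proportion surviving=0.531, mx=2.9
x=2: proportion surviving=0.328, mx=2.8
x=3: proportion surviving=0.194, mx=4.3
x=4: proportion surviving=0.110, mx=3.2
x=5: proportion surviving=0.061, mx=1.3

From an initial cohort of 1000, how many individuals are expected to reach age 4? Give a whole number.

110

Expected survivors = N0 · l_4 = 1000 × 0.110 = 110 → 110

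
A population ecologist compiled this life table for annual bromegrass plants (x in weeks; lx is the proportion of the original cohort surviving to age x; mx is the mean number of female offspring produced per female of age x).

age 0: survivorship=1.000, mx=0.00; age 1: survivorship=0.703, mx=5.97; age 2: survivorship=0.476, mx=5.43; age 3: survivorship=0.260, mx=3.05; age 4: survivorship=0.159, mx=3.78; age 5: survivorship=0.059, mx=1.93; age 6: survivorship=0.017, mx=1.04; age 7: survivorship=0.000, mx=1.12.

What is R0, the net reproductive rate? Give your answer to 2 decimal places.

8.31

lx·mx by age: 0, 4.19691, 2.58468, 0.793, 0.60102, 0.11387, 0.01768, 0
R0 = Σ lx·mx = 8.30716 → 8.31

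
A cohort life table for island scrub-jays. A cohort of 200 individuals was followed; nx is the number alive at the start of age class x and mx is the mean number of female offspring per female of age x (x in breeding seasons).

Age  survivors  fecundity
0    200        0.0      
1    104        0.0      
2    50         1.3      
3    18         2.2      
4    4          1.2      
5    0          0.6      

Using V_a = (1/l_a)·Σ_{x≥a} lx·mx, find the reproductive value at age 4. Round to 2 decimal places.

1.20

lx = nx/n0 = nx/200: 1, 0.52, 0.25, 0.09, 0.02, 0
lx·mx for x ≥ 4: 0.024, 0 → sum = 0.024
V_4 = 0.024 / l_4 = 0.024 / 0.02 = 1.2 → 1.20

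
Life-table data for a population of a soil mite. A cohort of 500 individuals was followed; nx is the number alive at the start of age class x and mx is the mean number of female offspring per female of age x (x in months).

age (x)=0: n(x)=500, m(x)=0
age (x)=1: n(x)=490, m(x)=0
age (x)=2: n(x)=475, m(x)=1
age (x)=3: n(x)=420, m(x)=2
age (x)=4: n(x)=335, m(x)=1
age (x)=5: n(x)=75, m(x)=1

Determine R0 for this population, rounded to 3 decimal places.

3.450

lx = nx/n0 = nx/500: 1, 0.98, 0.95, 0.84, 0.67, 0.15
lx·mx by age: 0, 0, 0.95, 1.68, 0.67, 0.15
R0 = Σ lx·mx = 3.45 → 3.450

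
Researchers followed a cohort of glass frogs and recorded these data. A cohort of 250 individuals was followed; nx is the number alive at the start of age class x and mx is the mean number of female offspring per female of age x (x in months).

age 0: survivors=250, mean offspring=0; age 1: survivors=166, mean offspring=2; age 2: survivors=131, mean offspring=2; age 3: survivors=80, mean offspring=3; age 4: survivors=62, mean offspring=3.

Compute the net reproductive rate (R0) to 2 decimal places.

4.08

lx = nx/n0 = nx/250: 1, 0.664, 0.524, 0.32, 0.248
lx·mx by age: 0, 1.328, 1.048, 0.96, 0.744
R0 = Σ lx·mx = 4.08 → 4.08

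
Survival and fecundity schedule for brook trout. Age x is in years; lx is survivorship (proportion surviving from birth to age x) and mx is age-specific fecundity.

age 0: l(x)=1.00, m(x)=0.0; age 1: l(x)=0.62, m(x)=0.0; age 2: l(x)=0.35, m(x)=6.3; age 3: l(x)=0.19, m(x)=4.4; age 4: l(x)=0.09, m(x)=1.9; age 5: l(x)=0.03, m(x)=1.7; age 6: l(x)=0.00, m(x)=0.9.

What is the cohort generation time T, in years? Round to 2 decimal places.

lx·mx: 0, 0, 2.205, 0.836, 0.171, 0.051, 0 → R0 = 3.263
x·lx·mx: 0, 0, 4.41, 2.508, 0.684, 0.255, 0 → Σ = 7.857
T = 7.857 / 3.263 = 2.407907… → 2.41

2.41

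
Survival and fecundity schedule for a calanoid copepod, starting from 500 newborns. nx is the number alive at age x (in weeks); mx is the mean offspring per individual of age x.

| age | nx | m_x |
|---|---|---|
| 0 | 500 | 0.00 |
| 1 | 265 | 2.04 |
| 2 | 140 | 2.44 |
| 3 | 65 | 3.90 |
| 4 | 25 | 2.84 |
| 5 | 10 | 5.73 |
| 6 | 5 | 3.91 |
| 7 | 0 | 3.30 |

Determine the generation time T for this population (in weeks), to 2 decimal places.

2.08

lx = nx/n0 = nx/500: 1, 0.53, 0.28, 0.13, 0.05, 0.02, 0.01, 0
lx·mx: 0, 1.0812, 0.6832, 0.507, 0.142, 0.1146, 0.0391, 0 → R0 = 2.5671
x·lx·mx: 0, 1.0812, 1.3664, 1.521, 0.568, 0.573, 0.2346, 0 → Σ = 5.3442
T = 5.3442 / 2.5671 = 2.081804… → 2.08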